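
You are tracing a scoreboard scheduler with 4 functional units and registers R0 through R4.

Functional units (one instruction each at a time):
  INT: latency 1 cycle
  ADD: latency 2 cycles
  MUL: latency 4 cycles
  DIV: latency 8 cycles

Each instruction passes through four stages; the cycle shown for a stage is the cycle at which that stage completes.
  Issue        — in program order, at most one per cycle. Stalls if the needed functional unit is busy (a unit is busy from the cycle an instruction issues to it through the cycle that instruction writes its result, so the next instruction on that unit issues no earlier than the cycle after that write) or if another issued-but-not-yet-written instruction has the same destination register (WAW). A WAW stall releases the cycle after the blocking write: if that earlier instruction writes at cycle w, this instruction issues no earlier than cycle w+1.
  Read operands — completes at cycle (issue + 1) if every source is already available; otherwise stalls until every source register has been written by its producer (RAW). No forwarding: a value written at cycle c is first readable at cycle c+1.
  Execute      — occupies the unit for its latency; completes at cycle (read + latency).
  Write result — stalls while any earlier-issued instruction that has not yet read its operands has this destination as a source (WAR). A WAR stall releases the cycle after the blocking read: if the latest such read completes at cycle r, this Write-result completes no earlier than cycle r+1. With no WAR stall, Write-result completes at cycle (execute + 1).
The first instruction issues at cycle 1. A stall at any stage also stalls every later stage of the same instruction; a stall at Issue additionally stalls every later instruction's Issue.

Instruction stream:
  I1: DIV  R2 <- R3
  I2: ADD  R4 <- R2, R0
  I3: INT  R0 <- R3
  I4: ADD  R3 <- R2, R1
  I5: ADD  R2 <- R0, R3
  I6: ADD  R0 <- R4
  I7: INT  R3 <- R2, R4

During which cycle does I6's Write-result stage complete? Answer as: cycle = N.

  I1 | 1 | 2 | 10 | 11
  I2 | 2 | 12 | 14 | 15   RAW R2: wait I1 write@11
  I3 | 3 | 4 | 5 | 13   WAR R0: wait I2 read@12
  I4 | 16 | 17 | 19 | 20   struct: ADD busy until I2 writes@15
  I5 | 21 | 22 | 24 | 25   struct: ADD busy until I4 writes@20
  I6 | 26 | 27 | 29 | 30   struct: ADD busy until I5 writes@25
  I7 | 27 | 28 | 29 | 30

cycle = 30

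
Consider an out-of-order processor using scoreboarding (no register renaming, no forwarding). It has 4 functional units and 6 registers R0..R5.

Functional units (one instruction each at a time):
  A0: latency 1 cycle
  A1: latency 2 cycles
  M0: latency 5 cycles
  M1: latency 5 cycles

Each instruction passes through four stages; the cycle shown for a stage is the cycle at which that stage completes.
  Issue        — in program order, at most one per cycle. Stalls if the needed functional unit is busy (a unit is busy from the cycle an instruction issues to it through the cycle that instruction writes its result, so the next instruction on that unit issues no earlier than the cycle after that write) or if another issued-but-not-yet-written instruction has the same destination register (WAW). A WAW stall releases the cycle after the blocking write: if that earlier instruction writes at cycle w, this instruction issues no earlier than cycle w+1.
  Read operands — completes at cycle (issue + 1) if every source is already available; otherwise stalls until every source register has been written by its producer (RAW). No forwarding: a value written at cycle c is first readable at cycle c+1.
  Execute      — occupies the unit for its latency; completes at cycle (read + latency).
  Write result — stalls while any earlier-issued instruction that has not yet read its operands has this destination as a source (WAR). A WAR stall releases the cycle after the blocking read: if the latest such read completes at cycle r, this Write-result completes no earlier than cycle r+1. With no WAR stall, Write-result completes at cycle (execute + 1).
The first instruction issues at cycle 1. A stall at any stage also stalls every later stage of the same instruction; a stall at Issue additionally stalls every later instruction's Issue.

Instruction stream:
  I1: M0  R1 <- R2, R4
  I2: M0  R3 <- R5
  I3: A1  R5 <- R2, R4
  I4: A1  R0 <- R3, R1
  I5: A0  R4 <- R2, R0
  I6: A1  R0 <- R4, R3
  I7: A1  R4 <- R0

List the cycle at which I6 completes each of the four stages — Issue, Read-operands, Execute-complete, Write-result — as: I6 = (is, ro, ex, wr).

1) issue 1, read 2, done 7, write 8
2) issue 9, read 10, done 15, write 16  <struct: M0 busy until I1 writes@8>
3) issue 10, read 11, done 13, write 14
4) issue 15, read 17, done 19, write 20  <struct: A1 busy until I3 writes@14 / RAW R3: wait I2 write@16>
5) issue 16, read 21, done 22, write 23  <RAW R0: wait I4 write@20>
6) issue 21, read 24, done 26, write 27  <struct: A1 busy until I4 writes@20 / RAW R4: wait I5 write@23>
7) issue 28, read 29, done 31, write 32  <struct: A1 busy until I6 writes@27>

I6 = (21, 24, 26, 27)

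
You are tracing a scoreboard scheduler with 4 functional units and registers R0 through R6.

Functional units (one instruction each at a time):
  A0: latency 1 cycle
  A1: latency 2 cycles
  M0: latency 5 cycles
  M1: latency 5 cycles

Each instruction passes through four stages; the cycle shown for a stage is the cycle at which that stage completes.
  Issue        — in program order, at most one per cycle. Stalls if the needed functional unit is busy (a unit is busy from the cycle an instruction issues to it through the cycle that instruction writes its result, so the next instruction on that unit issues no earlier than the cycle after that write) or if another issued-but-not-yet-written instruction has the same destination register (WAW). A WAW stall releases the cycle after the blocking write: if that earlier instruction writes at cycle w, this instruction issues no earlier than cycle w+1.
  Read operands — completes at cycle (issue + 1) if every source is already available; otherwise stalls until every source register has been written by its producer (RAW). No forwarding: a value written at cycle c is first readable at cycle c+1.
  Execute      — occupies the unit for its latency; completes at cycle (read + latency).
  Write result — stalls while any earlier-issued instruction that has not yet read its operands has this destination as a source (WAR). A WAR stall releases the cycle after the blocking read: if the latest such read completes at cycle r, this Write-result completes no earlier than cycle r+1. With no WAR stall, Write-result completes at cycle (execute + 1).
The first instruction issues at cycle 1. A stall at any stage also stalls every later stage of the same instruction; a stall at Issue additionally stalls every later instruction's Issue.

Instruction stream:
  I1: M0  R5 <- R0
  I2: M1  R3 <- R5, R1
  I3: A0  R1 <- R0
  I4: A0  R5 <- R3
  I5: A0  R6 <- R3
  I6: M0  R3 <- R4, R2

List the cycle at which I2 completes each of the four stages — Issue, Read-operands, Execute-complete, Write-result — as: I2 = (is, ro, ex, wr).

I2 = (2, 9, 14, 15)

1) issue 1, read 2, done 7, write 8
2) issue 2, read 9, done 14, write 15  <RAW R5: wait I1 write@8>
3) issue 3, read 4, done 5, write 10  <WAR R1: wait I2 read@9>
4) issue 11, read 16, done 17, write 18  <struct: A0 busy until I3 writes@10 / RAW R3: wait I2 write@15>
5) issue 19, read 20, done 21, write 22  <struct: A0 busy until I4 writes@18>
6) issue 20, read 21, done 26, write 27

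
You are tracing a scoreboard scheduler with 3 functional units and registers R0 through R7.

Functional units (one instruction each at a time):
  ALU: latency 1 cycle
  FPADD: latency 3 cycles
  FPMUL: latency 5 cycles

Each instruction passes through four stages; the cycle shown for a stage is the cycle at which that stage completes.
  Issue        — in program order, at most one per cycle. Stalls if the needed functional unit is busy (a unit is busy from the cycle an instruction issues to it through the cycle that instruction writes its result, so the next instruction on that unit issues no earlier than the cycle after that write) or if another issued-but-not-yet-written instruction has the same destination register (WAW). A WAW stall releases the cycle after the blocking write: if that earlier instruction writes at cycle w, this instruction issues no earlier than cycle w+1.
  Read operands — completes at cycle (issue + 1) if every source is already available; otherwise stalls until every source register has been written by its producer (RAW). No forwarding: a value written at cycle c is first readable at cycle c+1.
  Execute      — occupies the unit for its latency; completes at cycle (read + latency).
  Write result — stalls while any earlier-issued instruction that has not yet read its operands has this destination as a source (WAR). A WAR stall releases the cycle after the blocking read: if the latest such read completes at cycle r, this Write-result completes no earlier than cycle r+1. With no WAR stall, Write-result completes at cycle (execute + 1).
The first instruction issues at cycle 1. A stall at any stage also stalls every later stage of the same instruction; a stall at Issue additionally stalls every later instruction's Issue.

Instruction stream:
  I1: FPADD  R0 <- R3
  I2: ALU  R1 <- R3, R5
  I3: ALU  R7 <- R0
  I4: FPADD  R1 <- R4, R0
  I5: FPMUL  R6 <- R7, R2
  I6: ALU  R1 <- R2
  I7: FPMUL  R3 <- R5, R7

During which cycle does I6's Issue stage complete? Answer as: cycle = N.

cycle = 13

cycle 1: I1 issues→FPADD
cycle 2: I1 reads; I2 issues→ALU
cycle 3: I2 reads
cycle 4: I2 exec-done
cycle 5: I1 exec-done; I2 writes R1
cycle 6: I1 writes R0; I3 issues→ALU
cycle 7: I3 reads; I4 issues→FPADD
cycle 8: I3 exec-done; I4 reads; I5 issues→FPMUL
cycle 9: I3 writes R7
cycle 10: I5 reads
cycle 11: I4 exec-done
cycle 12: I4 writes R1
cycle 13: I6 issues→ALU
cycle 14: I6 reads
cycle 15: I5 exec-done; I6 exec-done
cycle 16: I5 writes R6; I6 writes R1
cycle 17: I7 issues→FPMUL
cycle 18: I7 reads
cycle 23: I7 exec-done
cycle 24: I7 writes R3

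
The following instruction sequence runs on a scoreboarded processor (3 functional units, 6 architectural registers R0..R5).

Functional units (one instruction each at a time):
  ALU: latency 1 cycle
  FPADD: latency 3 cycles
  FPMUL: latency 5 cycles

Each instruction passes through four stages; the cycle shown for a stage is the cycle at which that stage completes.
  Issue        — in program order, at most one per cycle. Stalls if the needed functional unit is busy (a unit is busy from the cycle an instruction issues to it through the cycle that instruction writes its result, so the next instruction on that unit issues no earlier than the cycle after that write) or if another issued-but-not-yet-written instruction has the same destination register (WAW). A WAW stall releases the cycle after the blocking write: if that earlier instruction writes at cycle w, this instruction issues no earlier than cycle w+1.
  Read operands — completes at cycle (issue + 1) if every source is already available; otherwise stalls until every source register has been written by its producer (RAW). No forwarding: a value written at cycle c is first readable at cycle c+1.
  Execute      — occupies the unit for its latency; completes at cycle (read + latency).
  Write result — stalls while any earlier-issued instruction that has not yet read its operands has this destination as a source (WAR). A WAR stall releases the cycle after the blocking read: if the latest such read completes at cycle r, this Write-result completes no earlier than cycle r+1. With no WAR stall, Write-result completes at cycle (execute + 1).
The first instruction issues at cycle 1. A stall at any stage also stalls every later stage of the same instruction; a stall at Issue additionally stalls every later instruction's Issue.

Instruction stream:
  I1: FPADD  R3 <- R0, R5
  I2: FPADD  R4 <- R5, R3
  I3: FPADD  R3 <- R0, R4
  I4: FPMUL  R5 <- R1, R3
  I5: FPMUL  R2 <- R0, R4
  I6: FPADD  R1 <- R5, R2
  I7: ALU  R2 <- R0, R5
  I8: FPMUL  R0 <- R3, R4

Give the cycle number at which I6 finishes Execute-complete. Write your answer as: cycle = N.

cycle = 37

cycle 1: I1 issues→FPADD
cycle 2: I1 reads
cycle 5: I1 exec-done
cycle 6: I1 writes R3
cycle 7: I2 issues→FPADD
cycle 8: I2 reads
cycle 11: I2 exec-done
cycle 12: I2 writes R4
cycle 13: I3 issues→FPADD
cycle 14: I3 reads · I4 issues→FPMUL
cycle 17: I3 exec-done
cycle 18: I3 writes R3
cycle 19: I4 reads
cycle 24: I4 exec-done
cycle 25: I4 writes R5
cycle 26: I5 issues→FPMUL
cycle 27: I5 reads · I6 issues→FPADD
cycle 32: I5 exec-done
cycle 33: I5 writes R2
cycle 34: I6 reads · I7 issues→ALU
cycle 35: I7 reads · I8 issues→FPMUL
cycle 36: I7 exec-done · I8 reads
cycle 37: I6 exec-done · I7 writes R2
cycle 38: I6 writes R1
cycle 41: I8 exec-done
cycle 42: I8 writes R0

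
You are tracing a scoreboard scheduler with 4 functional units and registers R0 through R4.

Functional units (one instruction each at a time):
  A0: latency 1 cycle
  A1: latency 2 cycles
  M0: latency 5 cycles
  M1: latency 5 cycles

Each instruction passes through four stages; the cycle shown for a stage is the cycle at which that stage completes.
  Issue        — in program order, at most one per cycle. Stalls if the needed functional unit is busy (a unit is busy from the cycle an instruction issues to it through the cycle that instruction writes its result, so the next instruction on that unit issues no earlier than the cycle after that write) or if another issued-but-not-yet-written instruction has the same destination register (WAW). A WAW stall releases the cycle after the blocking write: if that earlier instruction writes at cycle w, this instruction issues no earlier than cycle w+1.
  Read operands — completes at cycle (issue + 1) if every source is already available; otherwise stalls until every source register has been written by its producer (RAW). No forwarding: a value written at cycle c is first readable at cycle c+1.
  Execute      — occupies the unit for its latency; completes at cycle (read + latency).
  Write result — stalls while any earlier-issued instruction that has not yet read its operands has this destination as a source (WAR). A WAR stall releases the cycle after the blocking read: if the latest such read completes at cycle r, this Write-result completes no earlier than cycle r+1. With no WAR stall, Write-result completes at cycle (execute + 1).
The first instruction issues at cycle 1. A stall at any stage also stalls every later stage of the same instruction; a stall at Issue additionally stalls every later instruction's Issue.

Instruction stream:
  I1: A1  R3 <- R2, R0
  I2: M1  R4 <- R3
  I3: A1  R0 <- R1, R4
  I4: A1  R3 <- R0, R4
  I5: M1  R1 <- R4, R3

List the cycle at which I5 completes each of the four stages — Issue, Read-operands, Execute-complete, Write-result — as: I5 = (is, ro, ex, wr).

t=1  I1→A1
t=2  I1 RO · I2→M1
t=4  I1 EX
t=5  I1 WR R3
t=6  I2 RO · I3→A1
t=11  I2 EX
t=12  I2 WR R4
t=13  I3 RO
t=15  I3 EX
t=16  I3 WR R0
t=17  I4→A1
t=18  I4 RO · I5→M1
t=20  I4 EX
t=21  I4 WR R3
t=22  I5 RO
t=27  I5 EX
t=28  I5 WR R1

I5 = (18, 22, 27, 28)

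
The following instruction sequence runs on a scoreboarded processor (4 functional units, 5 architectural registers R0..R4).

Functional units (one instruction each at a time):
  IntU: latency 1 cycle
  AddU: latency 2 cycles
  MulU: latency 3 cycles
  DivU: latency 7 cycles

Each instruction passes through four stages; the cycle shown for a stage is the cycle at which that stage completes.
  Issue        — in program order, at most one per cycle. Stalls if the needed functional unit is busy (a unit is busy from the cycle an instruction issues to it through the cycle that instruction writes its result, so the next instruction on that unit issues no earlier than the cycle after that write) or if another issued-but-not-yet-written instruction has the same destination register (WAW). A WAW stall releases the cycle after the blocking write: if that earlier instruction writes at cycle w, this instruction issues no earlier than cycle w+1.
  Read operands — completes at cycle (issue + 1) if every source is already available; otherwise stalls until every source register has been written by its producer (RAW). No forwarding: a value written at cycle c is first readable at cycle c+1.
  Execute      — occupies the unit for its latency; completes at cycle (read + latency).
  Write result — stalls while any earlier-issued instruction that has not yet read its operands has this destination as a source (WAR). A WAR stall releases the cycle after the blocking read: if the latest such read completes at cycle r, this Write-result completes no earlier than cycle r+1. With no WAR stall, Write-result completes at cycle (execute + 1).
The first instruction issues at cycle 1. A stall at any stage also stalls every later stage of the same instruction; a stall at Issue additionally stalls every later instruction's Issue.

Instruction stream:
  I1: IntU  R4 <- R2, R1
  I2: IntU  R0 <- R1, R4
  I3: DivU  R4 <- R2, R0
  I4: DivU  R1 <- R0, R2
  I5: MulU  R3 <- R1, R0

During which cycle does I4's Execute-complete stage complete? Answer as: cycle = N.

cycle = 26

cycle 1: issue I1 (IntU)
cycle 2: I1 read-ops
cycle 3: I1 finished on IntU
cycle 4: I1→R4
cycle 5: issue I2 (IntU)
cycle 6: I2 read-ops, issue I3 (DivU)
cycle 7: I2 finished on IntU
cycle 8: I2→R0
cycle 9: I3 read-ops
cycle 16: I3 finished on DivU
cycle 17: I3→R4
cycle 18: issue I4 (DivU)
cycle 19: I4 read-ops, issue I5 (MulU)
cycle 26: I4 finished on DivU
cycle 27: I4→R1
cycle 28: I5 read-ops
cycle 31: I5 finished on MulU
cycle 32: I5→R3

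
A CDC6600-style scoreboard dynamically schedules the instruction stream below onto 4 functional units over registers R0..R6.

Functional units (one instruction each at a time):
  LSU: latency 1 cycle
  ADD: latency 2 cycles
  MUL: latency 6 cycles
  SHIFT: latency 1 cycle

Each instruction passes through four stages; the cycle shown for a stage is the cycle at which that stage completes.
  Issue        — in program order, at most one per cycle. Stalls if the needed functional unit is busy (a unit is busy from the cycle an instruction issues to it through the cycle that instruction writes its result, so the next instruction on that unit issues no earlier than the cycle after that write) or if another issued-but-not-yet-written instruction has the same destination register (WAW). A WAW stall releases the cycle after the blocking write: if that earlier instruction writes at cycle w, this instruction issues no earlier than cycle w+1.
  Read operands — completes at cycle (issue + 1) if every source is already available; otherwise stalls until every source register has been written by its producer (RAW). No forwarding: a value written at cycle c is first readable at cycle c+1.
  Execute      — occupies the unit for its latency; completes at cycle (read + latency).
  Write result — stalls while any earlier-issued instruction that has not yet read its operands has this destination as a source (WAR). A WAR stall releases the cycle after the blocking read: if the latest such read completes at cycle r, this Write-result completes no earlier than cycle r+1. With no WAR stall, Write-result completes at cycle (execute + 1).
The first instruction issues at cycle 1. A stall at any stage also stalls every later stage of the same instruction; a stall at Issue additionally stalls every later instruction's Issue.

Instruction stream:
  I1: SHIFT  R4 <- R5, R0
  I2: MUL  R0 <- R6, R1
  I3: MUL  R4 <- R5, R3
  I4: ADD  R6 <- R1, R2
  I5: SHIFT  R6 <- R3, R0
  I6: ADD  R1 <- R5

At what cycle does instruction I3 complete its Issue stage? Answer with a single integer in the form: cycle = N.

cycle 1: I1 issues→SHIFT
cycle 2: I1 reads · I2 issues→MUL
cycle 3: I1 exec-done · I2 reads
cycle 4: I1 writes R4
cycle 9: I2 exec-done
cycle 10: I2 writes R0
cycle 11: I3 issues→MUL
cycle 12: I3 reads · I4 issues→ADD
cycle 13: I4 reads
cycle 15: I4 exec-done
cycle 16: I4 writes R6
cycle 17: I5 issues→SHIFT
cycle 18: I3 exec-done · I5 reads · I6 issues→ADD
cycle 19: I3 writes R4 · I5 exec-done · I6 reads
cycle 20: I5 writes R6
cycle 21: I6 exec-done
cycle 22: I6 writes R1

cycle = 11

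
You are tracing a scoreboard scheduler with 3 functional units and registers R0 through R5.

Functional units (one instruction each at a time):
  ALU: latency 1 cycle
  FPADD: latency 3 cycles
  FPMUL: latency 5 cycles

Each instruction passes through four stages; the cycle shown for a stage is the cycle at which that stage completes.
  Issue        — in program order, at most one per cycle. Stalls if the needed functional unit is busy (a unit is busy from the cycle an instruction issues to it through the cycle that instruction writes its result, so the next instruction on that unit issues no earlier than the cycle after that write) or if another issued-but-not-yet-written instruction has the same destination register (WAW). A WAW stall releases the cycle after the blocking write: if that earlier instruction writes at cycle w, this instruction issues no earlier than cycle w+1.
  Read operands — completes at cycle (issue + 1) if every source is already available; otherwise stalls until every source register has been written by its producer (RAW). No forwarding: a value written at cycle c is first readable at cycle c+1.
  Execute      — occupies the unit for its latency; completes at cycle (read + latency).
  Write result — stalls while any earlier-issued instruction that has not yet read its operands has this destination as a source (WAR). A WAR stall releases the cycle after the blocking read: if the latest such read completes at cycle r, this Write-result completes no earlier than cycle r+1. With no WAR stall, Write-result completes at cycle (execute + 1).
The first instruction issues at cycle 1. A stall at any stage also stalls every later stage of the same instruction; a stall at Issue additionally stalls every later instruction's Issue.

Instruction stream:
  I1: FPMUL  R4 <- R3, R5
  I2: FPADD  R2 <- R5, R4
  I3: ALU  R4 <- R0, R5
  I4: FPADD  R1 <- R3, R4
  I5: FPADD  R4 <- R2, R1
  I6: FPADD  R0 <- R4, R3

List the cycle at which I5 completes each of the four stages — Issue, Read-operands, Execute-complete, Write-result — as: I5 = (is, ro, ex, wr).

I5 = (20, 21, 24, 25)

t=1  I1→FPMUL
t=2  I1 RO · I2→FPADD
t=7  I1 EX
t=8  I1 WR R4
t=9  I2 RO · I3→ALU
t=10  I3 RO
t=11  I3 EX
t=12  I2 EX · I3 WR R4
t=13  I2 WR R2
t=14  I4→FPADD
t=15  I4 RO
t=18  I4 EX
t=19  I4 WR R1
t=20  I5→FPADD
t=21  I5 RO
t=24  I5 EX
t=25  I5 WR R4
t=26  I6→FPADD
t=27  I6 RO
t=30  I6 EX
t=31  I6 WR R0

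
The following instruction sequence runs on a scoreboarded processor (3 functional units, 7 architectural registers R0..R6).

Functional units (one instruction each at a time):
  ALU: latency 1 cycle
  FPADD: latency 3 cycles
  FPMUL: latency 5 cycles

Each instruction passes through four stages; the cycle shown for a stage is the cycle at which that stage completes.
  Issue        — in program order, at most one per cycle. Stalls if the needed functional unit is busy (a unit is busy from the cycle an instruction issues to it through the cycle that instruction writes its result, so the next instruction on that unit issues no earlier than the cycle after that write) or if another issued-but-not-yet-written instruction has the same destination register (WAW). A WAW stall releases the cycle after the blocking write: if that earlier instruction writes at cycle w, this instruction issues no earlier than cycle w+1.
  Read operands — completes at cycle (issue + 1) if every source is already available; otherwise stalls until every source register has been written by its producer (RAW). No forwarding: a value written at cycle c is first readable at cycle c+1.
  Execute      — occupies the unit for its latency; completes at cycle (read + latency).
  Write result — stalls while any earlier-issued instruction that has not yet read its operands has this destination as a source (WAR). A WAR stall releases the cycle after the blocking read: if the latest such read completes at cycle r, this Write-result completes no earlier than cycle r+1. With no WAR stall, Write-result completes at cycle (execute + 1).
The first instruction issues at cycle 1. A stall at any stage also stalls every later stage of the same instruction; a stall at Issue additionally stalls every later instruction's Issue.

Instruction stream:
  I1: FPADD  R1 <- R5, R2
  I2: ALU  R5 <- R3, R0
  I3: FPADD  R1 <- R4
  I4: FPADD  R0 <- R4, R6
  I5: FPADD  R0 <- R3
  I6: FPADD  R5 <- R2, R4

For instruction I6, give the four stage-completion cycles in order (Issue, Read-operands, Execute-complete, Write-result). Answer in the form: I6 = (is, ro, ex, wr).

c1: I1 dispatched to FPADD
c2: I1 operands ready | I2 dispatched to ALU
c3: I2 operands ready
c4: I2 complete
c5: I1 complete | R5←I2
c6: R1←I1
c7: I3 dispatched to FPADD
c8: I3 operands ready
c11: I3 complete
c12: R1←I3
c13: I4 dispatched to FPADD
c14: I4 operands ready
c17: I4 complete
c18: R0←I4
c19: I5 dispatched to FPADD
c20: I5 operands ready
c23: I5 complete
c24: R0←I5
c25: I6 dispatched to FPADD
c26: I6 operands ready
c29: I6 complete
c30: R5←I6

I6 = (25, 26, 29, 30)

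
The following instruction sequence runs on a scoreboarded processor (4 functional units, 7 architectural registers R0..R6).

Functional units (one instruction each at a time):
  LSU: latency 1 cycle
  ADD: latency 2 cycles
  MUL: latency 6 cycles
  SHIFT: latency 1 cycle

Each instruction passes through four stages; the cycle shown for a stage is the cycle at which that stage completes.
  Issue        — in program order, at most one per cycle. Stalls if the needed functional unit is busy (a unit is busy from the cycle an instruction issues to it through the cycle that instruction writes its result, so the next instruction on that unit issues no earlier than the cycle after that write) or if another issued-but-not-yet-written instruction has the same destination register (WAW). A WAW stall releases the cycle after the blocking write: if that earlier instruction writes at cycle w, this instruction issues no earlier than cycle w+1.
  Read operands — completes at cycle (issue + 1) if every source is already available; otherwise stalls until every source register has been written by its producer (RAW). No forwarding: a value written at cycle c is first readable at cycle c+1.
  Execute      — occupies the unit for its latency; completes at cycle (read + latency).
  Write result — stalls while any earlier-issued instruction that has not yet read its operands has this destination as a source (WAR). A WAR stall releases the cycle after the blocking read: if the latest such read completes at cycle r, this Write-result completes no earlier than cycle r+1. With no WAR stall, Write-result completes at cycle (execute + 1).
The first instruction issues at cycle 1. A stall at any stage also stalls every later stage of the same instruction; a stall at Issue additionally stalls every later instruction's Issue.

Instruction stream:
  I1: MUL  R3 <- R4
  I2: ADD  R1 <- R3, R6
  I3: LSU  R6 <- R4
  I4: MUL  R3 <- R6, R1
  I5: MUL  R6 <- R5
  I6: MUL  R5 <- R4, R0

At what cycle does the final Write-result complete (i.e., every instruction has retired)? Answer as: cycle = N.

c1: issue I1 (MUL)
c2: I1 read-ops, issue I2 (ADD)
c3: issue I3 (LSU)
c4: I3 read-ops
c5: I3 finished on LSU
c8: I1 finished on MUL
c9: I1→R3
c10: I2 read-ops, issue I4 (MUL)
c11: I3→R6
c12: I2 finished on ADD
c13: I2→R1
c14: I4 read-ops
c20: I4 finished on MUL
c21: I4→R3
c22: issue I5 (MUL)
c23: I5 read-ops
c29: I5 finished on MUL
c30: I5→R6
c31: issue I6 (MUL)
c32: I6 read-ops
c38: I6 finished on MUL
c39: I6→R5

cycle = 39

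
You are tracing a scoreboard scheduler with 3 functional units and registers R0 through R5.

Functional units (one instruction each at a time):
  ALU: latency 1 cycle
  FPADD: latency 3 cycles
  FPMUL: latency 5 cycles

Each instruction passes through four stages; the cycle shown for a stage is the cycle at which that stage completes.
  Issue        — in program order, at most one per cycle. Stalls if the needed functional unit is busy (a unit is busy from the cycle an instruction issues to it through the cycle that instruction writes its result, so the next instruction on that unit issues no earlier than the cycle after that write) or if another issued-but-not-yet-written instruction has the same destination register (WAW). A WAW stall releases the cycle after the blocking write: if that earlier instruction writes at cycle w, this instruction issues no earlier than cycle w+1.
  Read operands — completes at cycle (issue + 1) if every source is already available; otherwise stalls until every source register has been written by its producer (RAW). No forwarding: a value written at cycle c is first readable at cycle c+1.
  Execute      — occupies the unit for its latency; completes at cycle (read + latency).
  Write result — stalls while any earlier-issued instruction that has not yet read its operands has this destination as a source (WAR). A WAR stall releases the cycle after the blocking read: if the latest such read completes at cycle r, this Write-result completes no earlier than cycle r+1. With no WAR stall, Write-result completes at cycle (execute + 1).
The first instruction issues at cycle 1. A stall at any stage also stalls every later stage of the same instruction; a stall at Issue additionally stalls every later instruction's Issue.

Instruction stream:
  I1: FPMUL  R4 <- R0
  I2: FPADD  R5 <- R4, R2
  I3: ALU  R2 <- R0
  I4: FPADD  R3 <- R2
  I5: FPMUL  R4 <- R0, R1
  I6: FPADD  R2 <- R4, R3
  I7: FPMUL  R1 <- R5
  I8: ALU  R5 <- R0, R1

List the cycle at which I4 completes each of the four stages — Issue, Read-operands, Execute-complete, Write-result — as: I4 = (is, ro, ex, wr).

I4 = (14, 15, 18, 19)

c1: I1→FPMUL
c2: I1 RO | I2→FPADD
c3: I3→ALU
c4: I3 RO
c5: I3 EX
c7: I1 EX
c8: I1 WR R4
c9: I2 RO
c10: I3 WR R2
c12: I2 EX
c13: I2 WR R5
c14: I4→FPADD
c15: I4 RO | I5→FPMUL
c16: I5 RO
c18: I4 EX
c19: I4 WR R3
c20: I6→FPADD
c21: I5 EX
c22: I5 WR R4
c23: I6 RO | I7→FPMUL
c24: I7 RO | I8→ALU
c26: I6 EX
c27: I6 WR R2
c29: I7 EX
c30: I7 WR R1
c31: I8 RO
c32: I8 EX
c33: I8 WR R5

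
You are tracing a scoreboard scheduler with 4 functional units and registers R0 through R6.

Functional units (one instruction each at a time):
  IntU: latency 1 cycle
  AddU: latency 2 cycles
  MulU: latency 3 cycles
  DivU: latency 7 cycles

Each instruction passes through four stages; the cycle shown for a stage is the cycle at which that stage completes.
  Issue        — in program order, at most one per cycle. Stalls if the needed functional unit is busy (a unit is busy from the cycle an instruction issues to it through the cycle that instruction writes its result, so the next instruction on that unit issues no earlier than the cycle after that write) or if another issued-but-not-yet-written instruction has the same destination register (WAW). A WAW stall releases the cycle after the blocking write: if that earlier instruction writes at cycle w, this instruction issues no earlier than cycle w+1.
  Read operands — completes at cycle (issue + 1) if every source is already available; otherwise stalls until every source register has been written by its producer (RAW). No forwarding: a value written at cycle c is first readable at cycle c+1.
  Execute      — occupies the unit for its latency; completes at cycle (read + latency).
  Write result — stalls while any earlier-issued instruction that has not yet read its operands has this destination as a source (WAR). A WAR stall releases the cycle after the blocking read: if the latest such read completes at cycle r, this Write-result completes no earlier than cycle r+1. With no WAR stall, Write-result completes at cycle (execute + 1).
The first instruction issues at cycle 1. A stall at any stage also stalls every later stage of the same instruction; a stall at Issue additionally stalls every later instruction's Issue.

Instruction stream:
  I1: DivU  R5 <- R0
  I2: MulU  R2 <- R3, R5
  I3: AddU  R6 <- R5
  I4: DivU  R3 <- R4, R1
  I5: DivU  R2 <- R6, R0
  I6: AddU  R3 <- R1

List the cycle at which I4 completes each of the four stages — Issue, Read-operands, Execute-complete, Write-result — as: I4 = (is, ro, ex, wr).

[I1] 1/2/9/10
[I2] 2/11/14/15  (RAW R5: wait I1 write@10)
[I3] 3/11/13/14  (RAW R5: wait I1 write@10)
[I4] 11/12/19/20  (struct: DivU busy until I1 writes@10)
[I5] 21/22/29/30  (struct: DivU busy until I4 writes@20)
[I6] 22/23/25/26

I4 = (11, 12, 19, 20)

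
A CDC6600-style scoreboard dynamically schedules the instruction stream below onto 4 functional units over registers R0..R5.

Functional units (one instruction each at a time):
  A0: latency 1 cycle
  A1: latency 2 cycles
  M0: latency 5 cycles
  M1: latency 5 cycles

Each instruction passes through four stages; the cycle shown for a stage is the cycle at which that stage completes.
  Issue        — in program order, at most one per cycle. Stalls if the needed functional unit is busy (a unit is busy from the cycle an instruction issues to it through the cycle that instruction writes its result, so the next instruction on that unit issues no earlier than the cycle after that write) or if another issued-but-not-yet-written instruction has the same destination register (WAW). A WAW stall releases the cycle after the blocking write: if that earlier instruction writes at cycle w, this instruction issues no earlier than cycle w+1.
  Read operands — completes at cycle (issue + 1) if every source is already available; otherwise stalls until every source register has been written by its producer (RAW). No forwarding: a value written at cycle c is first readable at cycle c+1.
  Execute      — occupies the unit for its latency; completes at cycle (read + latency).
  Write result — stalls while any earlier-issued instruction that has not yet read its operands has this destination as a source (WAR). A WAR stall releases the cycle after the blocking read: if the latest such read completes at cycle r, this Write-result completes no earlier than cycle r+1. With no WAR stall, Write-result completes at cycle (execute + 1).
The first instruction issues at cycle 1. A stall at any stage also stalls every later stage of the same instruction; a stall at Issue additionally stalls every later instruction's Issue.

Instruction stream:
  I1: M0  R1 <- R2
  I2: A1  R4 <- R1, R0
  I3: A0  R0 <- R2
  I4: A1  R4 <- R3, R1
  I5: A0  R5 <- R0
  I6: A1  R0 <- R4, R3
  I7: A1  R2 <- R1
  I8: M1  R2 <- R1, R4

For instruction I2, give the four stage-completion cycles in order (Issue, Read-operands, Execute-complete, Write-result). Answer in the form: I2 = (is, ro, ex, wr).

I2 = (2, 9, 11, 12)

[1] I1 dispatched to M0
[2] I1 operands ready; I2 dispatched to A1
[3] I3 dispatched to A0
[4] I3 operands ready
[5] I3 complete
[7] I1 complete
[8] R1←I1
[9] I2 operands ready
[10] R0←I3
[11] I2 complete
[12] R4←I2
[13] I4 dispatched to A1
[14] I4 operands ready; I5 dispatched to A0
[15] I5 operands ready
[16] I4 complete; I5 complete
[17] R4←I4; R5←I5
[18] I6 dispatched to A1
[19] I6 operands ready
[21] I6 complete
[22] R0←I6
[23] I7 dispatched to A1
[24] I7 operands ready
[26] I7 complete
[27] R2←I7
[28] I8 dispatched to M1
[29] I8 operands ready
[34] I8 complete
[35] R2←I8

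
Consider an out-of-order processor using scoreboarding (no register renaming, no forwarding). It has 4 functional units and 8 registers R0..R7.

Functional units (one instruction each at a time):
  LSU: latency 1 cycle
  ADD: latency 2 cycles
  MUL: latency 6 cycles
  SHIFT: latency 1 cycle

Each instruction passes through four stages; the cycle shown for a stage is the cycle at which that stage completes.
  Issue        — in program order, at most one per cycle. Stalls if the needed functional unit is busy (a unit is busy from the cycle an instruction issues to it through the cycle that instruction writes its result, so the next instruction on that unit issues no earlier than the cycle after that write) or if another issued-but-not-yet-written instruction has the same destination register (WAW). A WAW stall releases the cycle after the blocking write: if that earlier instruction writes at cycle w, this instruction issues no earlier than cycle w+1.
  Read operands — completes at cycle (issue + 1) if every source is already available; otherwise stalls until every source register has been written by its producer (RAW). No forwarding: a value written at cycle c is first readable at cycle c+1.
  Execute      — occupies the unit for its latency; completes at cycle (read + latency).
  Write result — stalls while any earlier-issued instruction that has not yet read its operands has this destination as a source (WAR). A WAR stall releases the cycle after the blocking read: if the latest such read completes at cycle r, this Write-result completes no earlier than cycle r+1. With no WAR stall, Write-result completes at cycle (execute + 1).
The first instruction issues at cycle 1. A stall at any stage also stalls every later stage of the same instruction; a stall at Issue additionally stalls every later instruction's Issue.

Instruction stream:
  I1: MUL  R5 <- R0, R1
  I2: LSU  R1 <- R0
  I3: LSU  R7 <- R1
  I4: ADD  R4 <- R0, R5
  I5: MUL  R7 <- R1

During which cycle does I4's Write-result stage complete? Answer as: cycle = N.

cycle 1: I1→MUL
cycle 2: I1 RO · I2→LSU
cycle 3: I2 RO
cycle 4: I2 EX
cycle 5: I2 WR R1
cycle 6: I3→LSU
cycle 7: I3 RO · I4→ADD
cycle 8: I1 EX · I3 EX
cycle 9: I1 WR R5 · I3 WR R7
cycle 10: I4 RO · I5→MUL
cycle 11: I5 RO
cycle 12: I4 EX
cycle 13: I4 WR R4
cycle 17: I5 EX
cycle 18: I5 WR R7

cycle = 13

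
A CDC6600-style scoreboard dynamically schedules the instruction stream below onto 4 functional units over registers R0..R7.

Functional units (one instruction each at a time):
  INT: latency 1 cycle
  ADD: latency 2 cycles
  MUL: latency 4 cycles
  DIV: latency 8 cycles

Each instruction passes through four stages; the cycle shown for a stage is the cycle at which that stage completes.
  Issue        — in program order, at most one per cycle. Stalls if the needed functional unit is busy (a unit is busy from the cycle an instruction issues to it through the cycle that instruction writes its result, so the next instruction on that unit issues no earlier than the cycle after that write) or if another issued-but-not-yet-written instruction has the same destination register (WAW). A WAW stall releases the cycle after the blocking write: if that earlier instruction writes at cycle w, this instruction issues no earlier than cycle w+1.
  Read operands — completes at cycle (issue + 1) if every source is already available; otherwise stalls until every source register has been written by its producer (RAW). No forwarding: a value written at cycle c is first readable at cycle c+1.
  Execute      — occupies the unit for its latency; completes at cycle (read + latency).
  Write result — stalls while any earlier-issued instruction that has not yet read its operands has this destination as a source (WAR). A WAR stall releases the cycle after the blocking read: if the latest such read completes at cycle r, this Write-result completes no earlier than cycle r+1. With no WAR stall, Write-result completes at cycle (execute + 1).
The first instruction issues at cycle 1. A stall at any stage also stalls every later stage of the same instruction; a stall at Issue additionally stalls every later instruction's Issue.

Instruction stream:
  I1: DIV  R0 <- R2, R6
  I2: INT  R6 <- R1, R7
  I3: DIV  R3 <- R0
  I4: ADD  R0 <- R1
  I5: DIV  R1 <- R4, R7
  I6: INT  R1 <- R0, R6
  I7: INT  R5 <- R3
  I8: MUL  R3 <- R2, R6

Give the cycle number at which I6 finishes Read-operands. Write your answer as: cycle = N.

cycle = 35

cycle 1: I1 issues→DIV
cycle 2: I1 reads · I2 issues→INT
cycle 3: I2 reads
cycle 4: I2 exec-done
cycle 5: I2 writes R6
cycle 10: I1 exec-done
cycle 11: I1 writes R0
cycle 12: I3 issues→DIV
cycle 13: I3 reads · I4 issues→ADD
cycle 14: I4 reads
cycle 16: I4 exec-done
cycle 17: I4 writes R0
cycle 21: I3 exec-done
cycle 22: I3 writes R3
cycle 23: I5 issues→DIV
cycle 24: I5 reads
cycle 32: I5 exec-done
cycle 33: I5 writes R1
cycle 34: I6 issues→INT
cycle 35: I6 reads
cycle 36: I6 exec-done
cycle 37: I6 writes R1
cycle 38: I7 issues→INT
cycle 39: I7 reads · I8 issues→MUL
cycle 40: I7 exec-done · I8 reads
cycle 41: I7 writes R5
cycle 44: I8 exec-done
cycle 45: I8 writes R3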